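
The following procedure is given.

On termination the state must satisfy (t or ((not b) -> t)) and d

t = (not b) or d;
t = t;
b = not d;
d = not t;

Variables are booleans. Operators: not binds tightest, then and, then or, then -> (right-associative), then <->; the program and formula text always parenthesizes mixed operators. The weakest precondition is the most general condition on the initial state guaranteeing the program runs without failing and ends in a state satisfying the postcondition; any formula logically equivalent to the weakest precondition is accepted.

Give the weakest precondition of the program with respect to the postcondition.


Working backward. After the program, (t or ((not b) -> t)) and d must hold.
Before d := not t: (t or ((not b) -> t)) and (not t)
Before b := not d: (t or (d -> t)) and (not t)
Before t := t: (t or (d -> t)) and (not t)
Before t := (not b) or d: ((not b) or d or (d -> ((not b) or d))) and (not ((not b) or d))
Answer: WP = ((not b) or d or (d -> ((not b) or d))) and (not ((not b) or d))


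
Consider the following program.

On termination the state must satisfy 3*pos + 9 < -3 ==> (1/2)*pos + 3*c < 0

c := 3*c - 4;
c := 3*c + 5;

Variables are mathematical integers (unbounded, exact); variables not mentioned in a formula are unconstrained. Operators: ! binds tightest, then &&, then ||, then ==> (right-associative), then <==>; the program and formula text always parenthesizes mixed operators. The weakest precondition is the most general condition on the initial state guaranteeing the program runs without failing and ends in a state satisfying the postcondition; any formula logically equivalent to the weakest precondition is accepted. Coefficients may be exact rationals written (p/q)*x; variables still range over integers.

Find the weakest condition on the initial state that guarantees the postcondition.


Working backward. After the program, the postcondition 3*pos + 9 < -3 ==> (1/2)*pos + 3*c < 0 must hold; in canonical form it is 3*pos < -12 ==> 3*c + (1/2)*pos < 0.
Before c := 3*c + 5: 3*pos < -12 ==> 9*c + (1/2)*pos < -15
Before c := 3*c - 4: 3*pos < -12 ==> 27*c + (1/2)*pos < 21
Answer: WP = 3*pos < -12 ==> 27*c + (1/2)*pos < 21


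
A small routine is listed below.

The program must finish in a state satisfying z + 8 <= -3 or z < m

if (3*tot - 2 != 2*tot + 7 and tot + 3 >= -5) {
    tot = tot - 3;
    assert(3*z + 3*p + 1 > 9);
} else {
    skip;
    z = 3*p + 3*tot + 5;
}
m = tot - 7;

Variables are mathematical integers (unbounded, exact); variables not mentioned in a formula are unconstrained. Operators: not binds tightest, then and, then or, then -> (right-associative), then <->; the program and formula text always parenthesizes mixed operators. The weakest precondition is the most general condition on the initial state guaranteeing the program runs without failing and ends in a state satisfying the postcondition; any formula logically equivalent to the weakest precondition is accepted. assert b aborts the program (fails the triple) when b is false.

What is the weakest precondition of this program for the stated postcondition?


Working backward. After the program, the postcondition z + 8 <= -3 or z < m must hold; in canonical form it is z <= -11 or z < m.
Before m := tot - 7: z <= -11 or z < tot - 7
Then branch requires 3*p + 3*z > 8 and (z <= -11 or z < tot - 10); else branch requires 3*p + 3*tot <= -16 or 3*p + 2*tot < -12.
Before the if: ((tot != 9 and tot >= -8) -> (3*p + 3*z > 8 and (z <= -11 or z < tot - 10))) and ((not (tot != 9 and tot >= -8)) -> (3*p + 3*tot <= -16 or 3*p + 2*tot < -12))
Answer: WP = ((tot != 9 and tot >= -8) -> (3*p + 3*z > 8 and (z <= -11 or z < tot - 10))) and ((not (tot != 9 and tot >= -8)) -> (3*p + 3*tot <= -16 or 3*p + 2*tot < -12))


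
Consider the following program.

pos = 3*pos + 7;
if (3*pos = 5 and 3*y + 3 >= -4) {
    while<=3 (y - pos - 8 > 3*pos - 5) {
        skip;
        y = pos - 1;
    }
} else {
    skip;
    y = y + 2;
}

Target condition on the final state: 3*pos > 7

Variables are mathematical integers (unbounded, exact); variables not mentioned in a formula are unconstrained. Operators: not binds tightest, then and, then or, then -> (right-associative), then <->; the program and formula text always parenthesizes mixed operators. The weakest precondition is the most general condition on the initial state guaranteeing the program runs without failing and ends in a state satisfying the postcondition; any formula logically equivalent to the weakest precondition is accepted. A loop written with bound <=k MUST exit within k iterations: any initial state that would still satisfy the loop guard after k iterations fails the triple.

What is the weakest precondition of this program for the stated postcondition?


Working backward. After the program, 3*pos > 7 must hold.
Then branch requires (y > 4*pos + 3 -> ((3*pos < -4 -> ((3*pos < -4 -> ((not (3*pos < -4)) and 3*pos > 7)) and ((not (3*pos < -4)) -> 3*pos > 7))) and ((not (3*pos < -4)) -> 3*pos > 7))) and ((not (y > 4*pos + 3)) -> 3*pos > 7); else branch requires 3*pos > 7.
Before the if: ((3*pos = 5 and 3*y >= -7) -> ((y > 4*pos + 3 -> ((3*pos < -4 -> ((3*pos < -4 -> ((not (3*pos < -4)) and 3*pos > 7)) and ((not (3*pos < -4)) -> 3*pos > 7))) and ((not (3*pos < -4)) -> 3*pos > 7))) and ((not (y > 4*pos + 3)) -> 3*pos > 7))) and ((not (3*pos = 5 and 3*y >= -7)) -> 3*pos > 7)
Before pos := 3*pos + 7: ((9*pos = -16 and 3*y >= -7) -> ((y > 12*pos + 31 -> ((9*pos < -25 -> ((9*pos < -25 -> ((not (9*pos < -25)) and 9*pos > -14)) and ((not (9*pos < -25)) -> 9*pos > -14))) and ((not (9*pos < -25)) -> 9*pos > -14))) and ((not (y > 12*pos + 31)) -> 9*pos > -14))) and ((not (9*pos = -16 and 3*y >= -7)) -> 9*pos > -14)
Answer: WP = ((9*pos = -16 and 3*y >= -7) -> ((y > 12*pos + 31 -> ((9*pos < -25 -> ((9*pos < -25 -> ((not (9*pos < -25)) and 9*pos > -14)) and ((not (9*pos < -25)) -> 9*pos > -14))) and ((not (9*pos < -25)) -> 9*pos > -14))) and ((not (y > 12*pos + 31)) -> 9*pos > -14))) and ((not (9*pos = -16 and 3*y >= -7)) -> 9*pos > -14)


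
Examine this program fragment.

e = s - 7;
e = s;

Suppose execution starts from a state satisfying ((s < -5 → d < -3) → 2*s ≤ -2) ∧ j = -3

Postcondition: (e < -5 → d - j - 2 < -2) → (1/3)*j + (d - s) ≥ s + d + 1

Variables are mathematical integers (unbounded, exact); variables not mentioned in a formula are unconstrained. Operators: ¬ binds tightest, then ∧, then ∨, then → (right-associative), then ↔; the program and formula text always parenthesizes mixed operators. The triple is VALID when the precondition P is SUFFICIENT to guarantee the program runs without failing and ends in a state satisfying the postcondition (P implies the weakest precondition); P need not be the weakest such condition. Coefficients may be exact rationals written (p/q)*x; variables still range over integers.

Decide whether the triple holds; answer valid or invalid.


Working backward. After the program, the postcondition (e < -5 → d - j - 2 < -2) → (1/3)*j + (d - s) ≥ s + d + 1 must hold; in canonical form it is (e < -5 → d < j) → (1/3)*j ≥ 2*s + 1.
Before e := s: (s < -5 → d < j) → (1/3)*j ≥ 2*s + 1
Before e := s - 7: (s < -5 → d < j) → (1/3)*j ≥ 2*s + 1
The weakest precondition is (s < -5 → d < j) → (1/3)*j ≥ 2*s + 1.
Check whether ((s < -5 → d < -3) → 2*s ≤ -2) ∧ j = -3 implies it.
Every state satisfying the precondition satisfies the weakest precondition: the implication holds.
Answer: valid


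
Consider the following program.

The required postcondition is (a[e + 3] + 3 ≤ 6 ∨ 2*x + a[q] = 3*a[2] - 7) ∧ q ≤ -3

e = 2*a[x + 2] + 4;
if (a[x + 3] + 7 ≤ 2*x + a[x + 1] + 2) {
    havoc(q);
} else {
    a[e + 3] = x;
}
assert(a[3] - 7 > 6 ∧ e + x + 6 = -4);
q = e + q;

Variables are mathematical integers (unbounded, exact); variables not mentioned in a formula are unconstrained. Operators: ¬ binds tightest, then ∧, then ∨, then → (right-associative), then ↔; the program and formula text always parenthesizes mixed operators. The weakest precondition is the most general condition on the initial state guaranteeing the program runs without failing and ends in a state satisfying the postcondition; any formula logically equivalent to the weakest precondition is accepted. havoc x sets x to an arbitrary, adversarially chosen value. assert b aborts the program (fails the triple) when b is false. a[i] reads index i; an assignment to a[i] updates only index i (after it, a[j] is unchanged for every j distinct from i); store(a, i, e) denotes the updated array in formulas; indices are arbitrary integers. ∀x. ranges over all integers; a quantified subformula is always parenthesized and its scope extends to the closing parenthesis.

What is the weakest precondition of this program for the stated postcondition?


Working backward. After the program, the postcondition (a[e + 3] + 3 ≤ 6 ∨ 2*x + a[q] = 3*a[2] - 7) ∧ q ≤ -3 must hold; in canonical form it is (a[e + 3] ≤ 3 ∨ a[q] + 2*x = 3*a[2] - 7) ∧ q ≤ -3.
Before q := e + q: (a[e + 3] ≤ 3 ∨ a[e + q] + 2*x = 3*a[2] - 7) ∧ e + q ≤ -3
Before assert a[3] - 7 > 6 ∧ e + x + 6 = -4: a[3] > 13 ∧ e + x = -10 ∧ (a[e + 3] ≤ 3 ∨ a[e + q] + 2*x = 3*a[2] - 7) ∧ e + q ≤ -3
Then branch requires ∀q_1. (a[3] > 13 ∧ e + x = -10 ∧ (a[e + 3] ≤ 3 ∨ a[e + q_1] + 2*x = 3*a[2] - 7) ∧ e + q_1 ≤ -3); else branch requires store(a, e + 3, x)[3] > 13 ∧ e + x = -10 ∧ (store(a, e + 3, x)[e + 3] ≤ 3 ∨ store(a, e + 3, x)[e + q] + 2*x = 3*store(a, e + 3, x)[2] - 7) ∧ e + q ≤ -3.
Before the if: (a[x + 3] ≤ a[x + 1] + 2*x - 5 → (∀q_1. (a[3] > 13 ∧ e + x = -10 ∧ (a[e + 3] ≤ 3 ∨ a[e + q_1] + 2*x = 3*a[2] - 7) ∧ e + q_1 ≤ -3))) ∧ ((¬(a[x + 3] ≤ a[x + 1] + 2*x - 5)) → (store(a, e + 3, x)[3] > 13 ∧ e + x = -10 ∧ (store(a, e + 3, x)[e + 3] ≤ 3 ∨ store(a, e + 3, x)[e + q] + 2*x = 3*store(a, e + 3, x)[2] - 7) ∧ e + q ≤ -3))
Before e := 2*a[x + 2] + 4: (a[x + 3] ≤ a[x + 1] + 2*x - 5 → (∀q_1. (a[3] > 13 ∧ 2*a[x + 2] + x = -14 ∧ (a[2*a[x + 2] + 7] ≤ 3 ∨ a[2*a[x + 2] + q_1 + 4] + 2*x = 3*a[2] - 7) ∧ 2*a[x + 2] + q_1 ≤ -7))) ∧ ((¬(a[x + 3] ≤ a[x + 1] + 2*x - 5)) → (store(a, 2*a[x + 2] + 7, x)[3] > 13 ∧ 2*a[x + 2] + x = -14 ∧ (store(a, 2*a[x + 2] + 7, x)[2*a[x + 2] + 7] ≤ 3 ∨ store(a, 2*a[x + 2] + 7, x)[2*a[x + 2] + q + 4] + 2*x = 3*store(a, 2*a[x + 2] + 7, x)[2] - 7) ∧ 2*a[x + 2] + q ≤ -7))
Answer: WP = (a[x + 3] ≤ a[x + 1] + 2*x - 5 → (∀q_1. (a[3] > 13 ∧ 2*a[x + 2] + x = -14 ∧ (a[2*a[x + 2] + 7] ≤ 3 ∨ a[2*a[x + 2] + q_1 + 4] + 2*x = 3*a[2] - 7) ∧ 2*a[x + 2] + q_1 ≤ -7))) ∧ ((¬(a[x + 3] ≤ a[x + 1] + 2*x - 5)) → (store(a, 2*a[x + 2] + 7, x)[3] > 13 ∧ 2*a[x + 2] + x = -14 ∧ (store(a, 2*a[x + 2] + 7, x)[2*a[x + 2] + 7] ≤ 3 ∨ store(a, 2*a[x + 2] + 7, x)[2*a[x + 2] + q + 4] + 2*x = 3*store(a, 2*a[x + 2] + 7, x)[2] - 7) ∧ 2*a[x + 2] + q ≤ -7))


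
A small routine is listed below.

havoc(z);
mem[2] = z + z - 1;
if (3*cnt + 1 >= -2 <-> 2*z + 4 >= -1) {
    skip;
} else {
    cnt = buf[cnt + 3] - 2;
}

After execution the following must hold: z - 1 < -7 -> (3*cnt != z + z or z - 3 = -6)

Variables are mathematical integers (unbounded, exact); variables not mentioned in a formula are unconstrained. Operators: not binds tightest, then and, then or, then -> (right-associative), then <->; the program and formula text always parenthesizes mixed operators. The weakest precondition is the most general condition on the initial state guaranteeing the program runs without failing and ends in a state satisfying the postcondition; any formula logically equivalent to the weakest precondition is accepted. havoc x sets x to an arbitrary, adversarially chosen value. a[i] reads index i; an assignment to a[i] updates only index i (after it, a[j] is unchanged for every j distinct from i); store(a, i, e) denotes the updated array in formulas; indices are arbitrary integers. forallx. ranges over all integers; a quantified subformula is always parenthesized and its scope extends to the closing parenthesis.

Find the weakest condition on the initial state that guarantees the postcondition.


Working backward. After the program, the postcondition z - 1 < -7 -> (3*cnt != z + z or z - 3 = -6) must hold; in canonical form it is z < -6 -> (3*cnt != 2*z or z = -3).
Then branch requires z < -6 -> (3*cnt != 2*z or z = -3); else branch requires z < -6 -> (3*buf[cnt + 3] != 2*z + 6 or z = -3).
Before the if: ((3*cnt >= -3 <-> 2*z >= -5) -> (z < -6 -> (3*cnt != 2*z or z = -3))) and ((not (3*cnt >= -3 <-> 2*z >= -5)) -> (z < -6 -> (3*buf[cnt + 3] != 2*z + 6 or z = -3)))
Before mem[2] := z + z - 1: ((3*cnt >= -3 <-> 2*z >= -5) -> (z < -6 -> (3*cnt != 2*z or z = -3))) and ((not (3*cnt >= -3 <-> 2*z >= -5)) -> (z < -6 -> (3*buf[cnt + 3] != 2*z + 6 or z = -3)))
Before havoc z: forall z_1. (((3*cnt >= -3 <-> 2*z_1 >= -5) -> (z_1 < -6 -> (3*cnt != 2*z_1 or z_1 = -3))) and ((not (3*cnt >= -3 <-> 2*z_1 >= -5)) -> (z_1 < -6 -> (3*buf[cnt + 3] != 2*z_1 + 6 or z_1 = -3))))
Answer: WP = forall z_1. (((3*cnt >= -3 <-> 2*z_1 >= -5) -> (z_1 < -6 -> (3*cnt != 2*z_1 or z_1 = -3))) and ((not (3*cnt >= -3 <-> 2*z_1 >= -5)) -> (z_1 < -6 -> (3*buf[cnt + 3] != 2*z_1 + 6 or z_1 = -3))))


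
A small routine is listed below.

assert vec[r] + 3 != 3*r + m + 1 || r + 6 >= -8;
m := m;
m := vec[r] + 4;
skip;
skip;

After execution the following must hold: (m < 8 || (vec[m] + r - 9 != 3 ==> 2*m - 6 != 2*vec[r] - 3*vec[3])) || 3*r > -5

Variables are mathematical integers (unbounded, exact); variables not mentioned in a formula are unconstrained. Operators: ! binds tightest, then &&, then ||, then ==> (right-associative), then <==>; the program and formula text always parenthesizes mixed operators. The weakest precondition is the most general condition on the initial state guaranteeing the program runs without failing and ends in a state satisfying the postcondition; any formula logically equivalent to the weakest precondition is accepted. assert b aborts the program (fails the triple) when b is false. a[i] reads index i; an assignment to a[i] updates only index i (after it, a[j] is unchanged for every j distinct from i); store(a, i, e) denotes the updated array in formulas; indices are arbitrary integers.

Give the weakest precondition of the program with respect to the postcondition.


Working backward. After the program, the postcondition (m < 8 || (vec[m] + r - 9 != 3 ==> 2*m - 6 != 2*vec[r] - 3*vec[3])) || 3*r > -5 must hold; in canonical form it is m < 8 || (vec[m] + r != 12 ==> 3*vec[3] + 2*m != 2*vec[r] + 6) || 3*r > -5.
Before skip: m < 8 || (vec[m] + r != 12 ==> 3*vec[3] + 2*m != 2*vec[r] + 6) || 3*r > -5
Before skip: m < 8 || (vec[m] + r != 12 ==> 3*vec[3] + 2*m != 2*vec[r] + 6) || 3*r > -5
Before m := vec[r] + 4: vec[r] < 4 || (vec[vec[r] + 4] + r != 12 ==> 3*vec[3] != -2) || 3*r > -5
Before m := m: vec[r] < 4 || (vec[vec[r] + 4] + r != 12 ==> 3*vec[3] != -2) || 3*r > -5
Before assert vec[r] + 3 != 3*r + m + 1 || r + 6 >= -8: (vec[r] != m + 3*r - 2 || r >= -14) && (vec[r] < 4 || (vec[vec[r] + 4] + r != 12 ==> 3*vec[3] != -2) || 3*r > -5)
Answer: WP = (vec[r] != m + 3*r - 2 || r >= -14) && (vec[r] < 4 || (vec[vec[r] + 4] + r != 12 ==> 3*vec[3] != -2) || 3*r > -5)


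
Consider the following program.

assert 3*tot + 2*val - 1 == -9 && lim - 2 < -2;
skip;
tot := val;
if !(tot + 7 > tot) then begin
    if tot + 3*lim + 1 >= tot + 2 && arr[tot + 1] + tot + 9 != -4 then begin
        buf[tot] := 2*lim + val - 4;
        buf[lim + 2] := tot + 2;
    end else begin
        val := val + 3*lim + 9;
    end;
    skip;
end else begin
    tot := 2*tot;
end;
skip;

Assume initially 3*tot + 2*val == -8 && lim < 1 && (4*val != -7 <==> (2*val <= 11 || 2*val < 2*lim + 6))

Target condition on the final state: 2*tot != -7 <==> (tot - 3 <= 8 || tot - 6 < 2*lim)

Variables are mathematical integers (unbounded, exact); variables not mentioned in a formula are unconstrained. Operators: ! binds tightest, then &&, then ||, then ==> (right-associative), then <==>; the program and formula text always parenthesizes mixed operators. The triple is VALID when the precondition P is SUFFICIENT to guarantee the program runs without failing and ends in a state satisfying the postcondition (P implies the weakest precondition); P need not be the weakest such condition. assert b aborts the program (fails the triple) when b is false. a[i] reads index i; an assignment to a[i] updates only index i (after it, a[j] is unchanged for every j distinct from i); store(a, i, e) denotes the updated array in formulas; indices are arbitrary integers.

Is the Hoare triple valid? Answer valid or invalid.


Working backward. After the program, the postcondition 2*tot != -7 <==> (tot - 3 <= 8 || tot - 6 < 2*lim) must hold; in canonical form it is 2*tot != -7 <==> (tot <= 11 || tot < 2*lim + 6).
Before skip: 2*tot != -7 <==> (tot <= 11 || tot < 2*lim + 6)
Then branch requires ((3*lim >= 1 && arr[tot + 1] + tot != -13) ==> (2*tot != -7 <==> (tot <= 11 || tot < 2*lim + 6))) && ((!(3*lim >= 1 && arr[tot + 1] + tot != -13)) ==> (2*tot != -7 <==> (tot <= 11 || tot < 2*lim + 6))); else branch requires 4*tot != -7 <==> (2*tot <= 11 || 2*tot < 2*lim + 6).
Before the if: 4*tot != -7 <==> (2*tot <= 11 || 2*tot < 2*lim + 6)
Before tot := val: 4*val != -7 <==> (2*val <= 11 || 2*val < 2*lim + 6)
Before skip: 4*val != -7 <==> (2*val <= 11 || 2*val < 2*lim + 6)
Before assert 3*tot + 2*val - 1 == -9 && lim - 2 < -2: 3*tot + 2*val == -8 && lim < 0 && (4*val != -7 <==> (2*val <= 11 || 2*val < 2*lim + 6))
The weakest precondition is 3*tot + 2*val == -8 && lim < 0 && (4*val != -7 <==> (2*val <= 11 || 2*val < 2*lim + 6)).
Check whether 3*tot + 2*val == -8 && lim < 1 && (4*val != -7 <==> (2*val <= 11 || 2*val < 2*lim + 6)) implies it.
Countermodel: at the initial state lim = 0, tot = 0, val = -4, the precondition holds but the weakest precondition fails.
Answer: invalid


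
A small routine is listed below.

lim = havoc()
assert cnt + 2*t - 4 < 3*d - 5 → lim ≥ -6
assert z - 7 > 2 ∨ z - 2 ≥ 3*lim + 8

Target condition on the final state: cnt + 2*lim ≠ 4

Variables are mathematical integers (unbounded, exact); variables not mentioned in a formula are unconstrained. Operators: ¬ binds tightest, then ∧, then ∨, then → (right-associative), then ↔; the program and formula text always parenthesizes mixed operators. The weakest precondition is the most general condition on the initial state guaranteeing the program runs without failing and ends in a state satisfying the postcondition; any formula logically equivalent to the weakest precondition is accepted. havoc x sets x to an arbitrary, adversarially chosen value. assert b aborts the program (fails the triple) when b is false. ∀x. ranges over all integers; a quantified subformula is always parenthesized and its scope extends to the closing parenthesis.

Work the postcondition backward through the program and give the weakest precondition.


Working backward. After the program, cnt + 2*lim ≠ 4 must hold.
Before assert z - 7 > 2 ∨ z - 2 ≥ 3*lim + 8: (z > 9 ∨ z ≥ 3*lim + 10) ∧ cnt + 2*lim ≠ 4
Before assert cnt + 2*t - 4 < 3*d - 5 → lim ≥ -6: (cnt + 2*t < 3*d - 1 → lim ≥ -6) ∧ (z > 9 ∨ z ≥ 3*lim + 10) ∧ cnt + 2*lim ≠ 4
Before havoc lim: ∀lim_1. ((cnt + 2*t < 3*d - 1 → lim_1 ≥ -6) ∧ (z > 9 ∨ z ≥ 3*lim_1 + 10) ∧ cnt + 2*lim_1 ≠ 4)
Answer: WP = ∀lim_1. ((cnt + 2*t < 3*d - 1 → lim_1 ≥ -6) ∧ (z > 9 ∨ z ≥ 3*lim_1 + 10) ∧ cnt + 2*lim_1 ≠ 4)


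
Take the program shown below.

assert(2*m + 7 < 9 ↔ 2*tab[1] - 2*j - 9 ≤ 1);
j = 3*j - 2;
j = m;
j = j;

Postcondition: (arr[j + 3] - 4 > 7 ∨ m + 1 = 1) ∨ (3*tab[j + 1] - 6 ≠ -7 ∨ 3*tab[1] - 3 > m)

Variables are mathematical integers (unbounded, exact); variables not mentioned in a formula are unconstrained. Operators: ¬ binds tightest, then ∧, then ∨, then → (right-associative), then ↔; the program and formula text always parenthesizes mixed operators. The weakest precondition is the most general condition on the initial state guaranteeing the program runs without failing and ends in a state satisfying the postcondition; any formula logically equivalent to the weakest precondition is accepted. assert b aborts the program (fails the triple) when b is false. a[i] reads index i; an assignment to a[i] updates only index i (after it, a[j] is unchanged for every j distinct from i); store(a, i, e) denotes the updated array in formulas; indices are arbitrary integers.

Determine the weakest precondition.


Working backward. After the program, the postcondition (arr[j + 3] - 4 > 7 ∨ m + 1 = 1) ∨ (3*tab[j + 1] - 6 ≠ -7 ∨ 3*tab[1] - 3 > m) must hold; in canonical form it is arr[j + 3] > 11 ∨ m = 0 ∨ 3*tab[j + 1] ≠ -1 ∨ 3*tab[1] > m + 3.
Before j := j: arr[j + 3] > 11 ∨ m = 0 ∨ 3*tab[j + 1] ≠ -1 ∨ 3*tab[1] > m + 3
Before j := m: arr[m + 3] > 11 ∨ m = 0 ∨ 3*tab[m + 1] ≠ -1 ∨ 3*tab[1] > m + 3
Before j := 3*j - 2: arr[m + 3] > 11 ∨ m = 0 ∨ 3*tab[m + 1] ≠ -1 ∨ 3*tab[1] > m + 3
Before assert 2*m + 7 < 9 ↔ 2*tab[1] - 2*j - 9 ≤ 1: (2*m < 2 ↔ 2*tab[1] ≤ 2*j + 10) ∧ (arr[m + 3] > 11 ∨ m = 0 ∨ 3*tab[m + 1] ≠ -1 ∨ 3*tab[1] > m + 3)
Answer: WP = (2*m < 2 ↔ 2*tab[1] ≤ 2*j + 10) ∧ (arr[m + 3] > 11 ∨ m = 0 ∨ 3*tab[m + 1] ≠ -1 ∨ 3*tab[1] > m + 3)


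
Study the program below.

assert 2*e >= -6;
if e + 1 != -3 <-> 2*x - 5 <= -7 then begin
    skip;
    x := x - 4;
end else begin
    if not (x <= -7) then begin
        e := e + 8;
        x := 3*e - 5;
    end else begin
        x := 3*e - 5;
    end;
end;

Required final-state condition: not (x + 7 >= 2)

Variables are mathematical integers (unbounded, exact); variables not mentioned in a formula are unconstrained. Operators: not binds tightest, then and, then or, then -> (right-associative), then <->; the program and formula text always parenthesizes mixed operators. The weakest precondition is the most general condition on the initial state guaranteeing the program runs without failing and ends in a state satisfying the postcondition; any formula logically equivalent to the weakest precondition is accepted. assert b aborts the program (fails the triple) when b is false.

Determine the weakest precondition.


Working backward. After the program, the postcondition not (x + 7 >= 2) must hold; in canonical form it is not (x >= -5).
Then branch requires not (x >= -1); else branch requires ((not (x <= -7)) -> (not (3*e >= -24))) and (x <= -7 -> (not (3*e >= 0))).
Before the if: ((e != -4 <-> 2*x <= -2) -> (not (x >= -1))) and ((not (e != -4 <-> 2*x <= -2)) -> (((not (x <= -7)) -> (not (3*e >= -24))) and (x <= -7 -> (not (3*e >= 0)))))
Before assert 2*e >= -6: 2*e >= -6 and ((e != -4 <-> 2*x <= -2) -> (not (x >= -1))) and ((not (e != -4 <-> 2*x <= -2)) -> (((not (x <= -7)) -> (not (3*e >= -24))) and (x <= -7 -> (not (3*e >= 0)))))
Answer: WP = 2*e >= -6 and ((e != -4 <-> 2*x <= -2) -> (not (x >= -1))) and ((not (e != -4 <-> 2*x <= -2)) -> (((not (x <= -7)) -> (not (3*e >= -24))) and (x <= -7 -> (not (3*e >= 0)))))


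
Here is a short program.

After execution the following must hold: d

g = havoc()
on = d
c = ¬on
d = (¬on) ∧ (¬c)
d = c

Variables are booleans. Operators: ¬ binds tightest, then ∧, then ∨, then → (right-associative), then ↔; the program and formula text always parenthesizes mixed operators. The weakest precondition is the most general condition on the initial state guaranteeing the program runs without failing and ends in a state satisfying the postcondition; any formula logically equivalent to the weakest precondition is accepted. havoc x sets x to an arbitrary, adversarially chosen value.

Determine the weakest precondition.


Working backward. After the program, d must hold.
Before d := c: c
Before d := (¬on) ∧ (¬c): c
Before c := ¬on: ¬on
Before on := d: ¬d
Before havoc g: ¬d
Answer: WP = ¬d


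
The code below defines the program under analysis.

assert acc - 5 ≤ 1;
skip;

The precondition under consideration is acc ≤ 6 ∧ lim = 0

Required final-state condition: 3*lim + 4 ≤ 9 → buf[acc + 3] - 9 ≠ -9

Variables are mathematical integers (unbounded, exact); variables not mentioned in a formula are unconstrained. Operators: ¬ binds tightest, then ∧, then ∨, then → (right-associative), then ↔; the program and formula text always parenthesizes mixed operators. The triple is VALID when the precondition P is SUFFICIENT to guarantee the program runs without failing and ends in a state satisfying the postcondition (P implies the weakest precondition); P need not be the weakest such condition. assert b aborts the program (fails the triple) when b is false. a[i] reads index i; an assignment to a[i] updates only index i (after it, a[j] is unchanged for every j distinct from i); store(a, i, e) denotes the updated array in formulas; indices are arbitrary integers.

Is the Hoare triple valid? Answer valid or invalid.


Working backward. After the program, the postcondition 3*lim + 4 ≤ 9 → buf[acc + 3] - 9 ≠ -9 must hold; in canonical form it is 3*lim ≤ 5 → buf[acc + 3] ≠ 0.
Before skip: 3*lim ≤ 5 → buf[acc + 3] ≠ 0
Before assert acc - 5 ≤ 1: acc ≤ 6 ∧ (3*lim ≤ 5 → buf[acc + 3] ≠ 0)
The weakest precondition is acc ≤ 6 ∧ (3*lim ≤ 5 → buf[acc + 3] ≠ 0).
Check whether acc ≤ 6 ∧ lim = 0 implies it.
Countermodel: at the initial state acc = 6, buf = {[9] = 0, elsewhere 0}, lim = 0, the precondition holds but the weakest precondition fails.
Answer: invalid


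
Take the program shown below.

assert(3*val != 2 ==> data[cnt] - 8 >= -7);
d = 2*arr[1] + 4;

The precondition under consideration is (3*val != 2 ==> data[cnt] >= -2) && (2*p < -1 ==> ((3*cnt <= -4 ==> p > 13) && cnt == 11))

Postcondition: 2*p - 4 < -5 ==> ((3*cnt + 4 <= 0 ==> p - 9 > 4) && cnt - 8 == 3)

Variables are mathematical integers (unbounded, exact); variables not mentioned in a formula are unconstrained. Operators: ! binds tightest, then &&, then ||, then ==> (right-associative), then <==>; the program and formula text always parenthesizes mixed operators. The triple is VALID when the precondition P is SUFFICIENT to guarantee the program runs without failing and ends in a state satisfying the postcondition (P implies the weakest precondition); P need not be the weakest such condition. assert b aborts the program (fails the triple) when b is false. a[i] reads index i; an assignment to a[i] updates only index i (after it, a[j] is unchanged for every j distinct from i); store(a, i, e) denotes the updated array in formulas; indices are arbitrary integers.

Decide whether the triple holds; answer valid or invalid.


Working backward. After the program, the postcondition 2*p - 4 < -5 ==> ((3*cnt + 4 <= 0 ==> p - 9 > 4) && cnt - 8 == 3) must hold; in canonical form it is 2*p < -1 ==> ((3*cnt <= -4 ==> p > 13) && cnt == 11).
Before d := 2*arr[1] + 4: 2*p < -1 ==> ((3*cnt <= -4 ==> p > 13) && cnt == 11)
Before assert 3*val != 2 ==> data[cnt] - 8 >= -7: (3*val != 2 ==> data[cnt] >= 1) && (2*p < -1 ==> ((3*cnt <= -4 ==> p > 13) && cnt == 11))
The weakest precondition is (3*val != 2 ==> data[cnt] >= 1) && (2*p < -1 ==> ((3*cnt <= -4 ==> p > 13) && cnt == 11)).
Check whether (3*val != 2 ==> data[cnt] >= -2) && (2*p < -1 ==> ((3*cnt <= -4 ==> p > 13) && cnt == 11)) implies it.
Countermodel: at the initial state cnt = 12, data = {[12] = 0, elsewhere 0}, p = 0, val = 0, the precondition holds but the weakest precondition fails.
Answer: invalid


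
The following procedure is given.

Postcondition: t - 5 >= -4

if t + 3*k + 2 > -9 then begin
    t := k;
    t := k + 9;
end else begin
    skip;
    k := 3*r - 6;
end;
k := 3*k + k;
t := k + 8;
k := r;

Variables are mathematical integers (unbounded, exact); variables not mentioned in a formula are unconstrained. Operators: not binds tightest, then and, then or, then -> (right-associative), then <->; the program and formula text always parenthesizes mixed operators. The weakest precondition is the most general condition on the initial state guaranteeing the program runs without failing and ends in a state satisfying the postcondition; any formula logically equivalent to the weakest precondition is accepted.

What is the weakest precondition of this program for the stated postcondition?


Working backward. After the program, the postcondition t - 5 >= -4 must hold; in canonical form it is t >= 1.
Before k := r: t >= 1
Before t := k + 8: k >= -7
Before k := 3*k + k: 4*k >= -7
Then branch requires 4*k >= -7; else branch requires 12*r >= 17.
Before the if: (3*k + t > -11 -> 4*k >= -7) and ((not (3*k + t > -11)) -> 12*r >= 17)
Answer: WP = (3*k + t > -11 -> 4*k >= -7) and ((not (3*k + t > -11)) -> 12*r >= 17)


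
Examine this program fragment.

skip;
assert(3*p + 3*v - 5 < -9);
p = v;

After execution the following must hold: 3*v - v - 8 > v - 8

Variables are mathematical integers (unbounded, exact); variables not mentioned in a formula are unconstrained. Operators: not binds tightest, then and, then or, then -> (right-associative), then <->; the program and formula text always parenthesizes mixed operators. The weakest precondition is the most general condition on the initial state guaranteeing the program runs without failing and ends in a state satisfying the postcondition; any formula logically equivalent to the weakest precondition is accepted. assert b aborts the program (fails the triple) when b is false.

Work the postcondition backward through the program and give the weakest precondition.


Working backward. After the program, the postcondition 3*v - v - 8 > v - 8 must hold; in canonical form it is v > 0.
Before p := v: v > 0
Before assert 3*p + 3*v - 5 < -9: 3*p + 3*v < -4 and v > 0
Before skip: 3*p + 3*v < -4 and v > 0
Answer: WP = 3*p + 3*v < -4 and v > 0


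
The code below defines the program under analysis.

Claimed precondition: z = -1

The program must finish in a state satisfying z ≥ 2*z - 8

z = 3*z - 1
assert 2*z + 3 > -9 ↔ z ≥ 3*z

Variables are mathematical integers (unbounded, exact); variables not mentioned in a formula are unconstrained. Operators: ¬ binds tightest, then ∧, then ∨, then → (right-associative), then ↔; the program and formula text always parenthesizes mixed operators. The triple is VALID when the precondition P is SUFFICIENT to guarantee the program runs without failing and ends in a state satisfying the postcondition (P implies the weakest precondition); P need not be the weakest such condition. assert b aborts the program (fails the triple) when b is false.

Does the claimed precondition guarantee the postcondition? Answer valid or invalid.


Working backward. After the program, the postcondition z ≥ 2*z - 8 must hold; in canonical form it is z ≤ 8.
Before assert 2*z + 3 > -9 ↔ z ≥ 3*z: (2*z > -12 ↔ 2*z ≤ 0) ∧ z ≤ 8
Before z := 3*z - 1: (6*z > -10 ↔ 6*z ≤ 2) ∧ 3*z ≤ 9
The weakest precondition is (6*z > -10 ↔ 6*z ≤ 2) ∧ 3*z ≤ 9.
Check whether z = -1 implies it.
Every state satisfying the precondition satisfies the weakest precondition: the implication holds.
Answer: valid


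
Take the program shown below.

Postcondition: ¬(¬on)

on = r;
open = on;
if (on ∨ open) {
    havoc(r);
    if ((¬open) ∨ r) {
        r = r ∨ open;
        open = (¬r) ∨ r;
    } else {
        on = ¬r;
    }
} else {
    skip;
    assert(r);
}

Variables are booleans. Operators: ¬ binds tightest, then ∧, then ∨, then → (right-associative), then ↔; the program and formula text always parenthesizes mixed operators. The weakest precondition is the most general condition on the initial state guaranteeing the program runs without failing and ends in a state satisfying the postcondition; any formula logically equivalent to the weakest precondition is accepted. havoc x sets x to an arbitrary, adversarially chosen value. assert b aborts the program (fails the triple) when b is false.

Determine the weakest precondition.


Working backward. After the program, the postcondition ¬(¬on) must hold; in canonical form it is on.
Then branch requires on ∧ ((¬open) → on); else branch requires r ∧ on.
Before the if: ((on ∨ open) → (on ∧ ((¬open) → on))) ∧ ((¬(on ∨ open)) → (r ∧ on))
Before open := on: (on → (on ∧ ((¬on) → on))) ∧ ((¬on) → (r ∧ on))
Before on := r: (r → (r ∧ ((¬r) → r))) ∧ ((¬r) → r)
Answer: WP = (r → (r ∧ ((¬r) → r))) ∧ ((¬r) → r)


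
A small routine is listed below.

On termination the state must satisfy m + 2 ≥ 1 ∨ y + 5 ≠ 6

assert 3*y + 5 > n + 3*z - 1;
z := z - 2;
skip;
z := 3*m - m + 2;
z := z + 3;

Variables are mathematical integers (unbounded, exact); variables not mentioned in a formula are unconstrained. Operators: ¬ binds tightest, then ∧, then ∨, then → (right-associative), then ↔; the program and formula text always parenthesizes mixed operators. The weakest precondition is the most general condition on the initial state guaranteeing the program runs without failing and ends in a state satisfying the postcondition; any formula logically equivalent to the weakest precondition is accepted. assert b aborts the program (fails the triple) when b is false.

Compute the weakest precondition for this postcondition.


Working backward. After the program, the postcondition m + 2 ≥ 1 ∨ y + 5 ≠ 6 must hold; in canonical form it is m ≥ -1 ∨ y ≠ 1.
Before z := z + 3: m ≥ -1 ∨ y ≠ 1
Before z := 3*m - m + 2: m ≥ -1 ∨ y ≠ 1
Before skip: m ≥ -1 ∨ y ≠ 1
Before z := z - 2: m ≥ -1 ∨ y ≠ 1
Before assert 3*y + 5 > n + 3*z - 1: 3*y > n + 3*z - 6 ∧ (m ≥ -1 ∨ y ≠ 1)
Answer: WP = 3*y > n + 3*z - 6 ∧ (m ≥ -1 ∨ y ≠ 1)


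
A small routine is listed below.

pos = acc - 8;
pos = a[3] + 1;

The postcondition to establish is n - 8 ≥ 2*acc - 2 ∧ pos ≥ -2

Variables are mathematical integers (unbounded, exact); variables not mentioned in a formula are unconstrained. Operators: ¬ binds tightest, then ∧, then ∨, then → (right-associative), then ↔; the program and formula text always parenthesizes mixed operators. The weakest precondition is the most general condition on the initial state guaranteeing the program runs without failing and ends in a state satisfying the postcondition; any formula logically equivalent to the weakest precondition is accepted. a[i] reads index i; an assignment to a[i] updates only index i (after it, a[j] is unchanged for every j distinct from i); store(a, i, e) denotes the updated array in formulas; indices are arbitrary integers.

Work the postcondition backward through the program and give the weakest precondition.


Working backward. After the program, the postcondition n - 8 ≥ 2*acc - 2 ∧ pos ≥ -2 must hold; in canonical form it is n ≥ 2*acc + 6 ∧ pos ≥ -2.
Before pos := a[3] + 1: n ≥ 2*acc + 6 ∧ a[3] ≥ -3
Before pos := acc - 8: n ≥ 2*acc + 6 ∧ a[3] ≥ -3
Answer: WP = n ≥ 2*acc + 6 ∧ a[3] ≥ -3


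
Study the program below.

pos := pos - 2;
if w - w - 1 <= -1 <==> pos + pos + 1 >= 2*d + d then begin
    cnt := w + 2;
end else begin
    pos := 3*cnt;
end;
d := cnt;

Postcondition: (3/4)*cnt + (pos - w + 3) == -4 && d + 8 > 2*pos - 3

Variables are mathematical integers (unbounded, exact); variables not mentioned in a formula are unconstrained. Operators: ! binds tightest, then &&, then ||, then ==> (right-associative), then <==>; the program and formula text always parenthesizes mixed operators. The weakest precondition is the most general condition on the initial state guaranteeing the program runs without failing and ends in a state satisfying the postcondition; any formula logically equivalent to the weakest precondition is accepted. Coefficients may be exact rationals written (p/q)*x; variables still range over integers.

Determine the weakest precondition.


Working backward. After the program, the postcondition (3/4)*cnt + (pos - w + 3) == -4 && d + 8 > 2*pos - 3 must hold; in canonical form it is (3/4)*cnt + pos == w - 7 && d > 2*pos - 11.
Before d := cnt: (3/4)*cnt + pos == w - 7 && cnt > 2*pos - 11
Then branch requires pos == (1/4)*w - 17/2 && w > 2*pos - 13; else branch requires (15/4)*cnt == w - 7 && 5*cnt < 11.
Before the if: (2*pos >= 3*d - 1 ==> (pos == (1/4)*w - 17/2 && w > 2*pos - 13)) && ((!(2*pos >= 3*d - 1)) ==> ((15/4)*cnt == w - 7 && 5*cnt < 11))
Before pos := pos - 2: (2*pos >= 3*d + 3 ==> (pos == (1/4)*w - 13/2 && w > 2*pos - 17)) && ((!(2*pos >= 3*d + 3)) ==> ((15/4)*cnt == w - 7 && 5*cnt < 11))
Answer: WP = (2*pos >= 3*d + 3 ==> (pos == (1/4)*w - 13/2 && w > 2*pos - 17)) && ((!(2*pos >= 3*d + 3)) ==> ((15/4)*cnt == w - 7 && 5*cnt < 11))


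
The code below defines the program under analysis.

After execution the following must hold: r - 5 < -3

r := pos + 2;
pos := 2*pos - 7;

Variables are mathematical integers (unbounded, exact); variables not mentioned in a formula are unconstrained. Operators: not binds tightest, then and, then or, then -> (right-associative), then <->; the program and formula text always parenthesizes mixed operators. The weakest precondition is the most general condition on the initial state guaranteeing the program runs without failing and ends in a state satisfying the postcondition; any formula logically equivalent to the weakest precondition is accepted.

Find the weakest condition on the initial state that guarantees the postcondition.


Working backward. After the program, the postcondition r - 5 < -3 must hold; in canonical form it is r < 2.
Before pos := 2*pos - 7: r < 2
Before r := pos + 2: pos < 0
Answer: WP = pos < 0


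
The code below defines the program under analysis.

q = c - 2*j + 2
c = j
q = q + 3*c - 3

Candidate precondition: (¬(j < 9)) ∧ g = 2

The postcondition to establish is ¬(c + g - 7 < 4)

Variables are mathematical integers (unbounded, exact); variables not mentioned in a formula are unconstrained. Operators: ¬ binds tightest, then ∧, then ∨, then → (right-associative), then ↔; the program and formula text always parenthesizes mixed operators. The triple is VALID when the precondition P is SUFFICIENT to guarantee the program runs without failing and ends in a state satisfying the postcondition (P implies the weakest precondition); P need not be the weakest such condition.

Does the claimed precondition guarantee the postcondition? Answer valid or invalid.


Working backward. After the program, the postcondition ¬(c + g - 7 < 4) must hold; in canonical form it is ¬(c + g < 11).
Before q := q + 3*c - 3: ¬(c + g < 11)
Before c := j: ¬(g + j < 11)
Before q := c - 2*j + 2: ¬(g + j < 11)
The weakest precondition is ¬(g + j < 11).
Check whether (¬(j < 9)) ∧ g = 2 implies it.
Every state satisfying the precondition satisfies the weakest precondition: the implication holds.
Answer: valid


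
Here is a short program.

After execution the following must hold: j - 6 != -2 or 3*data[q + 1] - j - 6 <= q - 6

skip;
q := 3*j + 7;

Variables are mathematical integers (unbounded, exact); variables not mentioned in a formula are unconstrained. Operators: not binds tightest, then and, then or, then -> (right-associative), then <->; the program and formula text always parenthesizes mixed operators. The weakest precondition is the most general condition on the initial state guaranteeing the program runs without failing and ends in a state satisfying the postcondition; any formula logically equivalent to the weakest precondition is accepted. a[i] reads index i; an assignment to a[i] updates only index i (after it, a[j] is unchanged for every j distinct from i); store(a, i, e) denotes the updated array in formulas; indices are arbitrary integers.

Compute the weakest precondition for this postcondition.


Working backward. After the program, the postcondition j - 6 != -2 or 3*data[q + 1] - j - 6 <= q - 6 must hold; in canonical form it is j != 4 or 3*data[q + 1] <= j + q.
Before q := 3*j + 7: j != 4 or 3*data[3*j + 8] <= 4*j + 7
Before skip: j != 4 or 3*data[3*j + 8] <= 4*j + 7
Answer: WP = j != 4 or 3*data[3*j + 8] <= 4*j + 7


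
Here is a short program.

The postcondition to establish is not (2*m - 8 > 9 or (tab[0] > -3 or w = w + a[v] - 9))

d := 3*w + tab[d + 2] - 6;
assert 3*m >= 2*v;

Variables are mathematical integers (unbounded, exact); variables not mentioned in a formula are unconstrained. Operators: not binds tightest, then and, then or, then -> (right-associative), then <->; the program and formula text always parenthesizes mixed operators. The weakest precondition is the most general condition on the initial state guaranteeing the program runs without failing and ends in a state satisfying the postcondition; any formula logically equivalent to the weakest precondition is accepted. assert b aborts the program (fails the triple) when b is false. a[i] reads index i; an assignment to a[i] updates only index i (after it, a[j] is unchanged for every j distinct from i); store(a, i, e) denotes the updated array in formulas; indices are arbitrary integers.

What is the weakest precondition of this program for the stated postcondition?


Working backward. After the program, the postcondition not (2*m - 8 > 9 or (tab[0] > -3 or w = w + a[v] - 9)) must hold; in canonical form it is not (2*m > 17 or tab[0] > -3 or a[v] = 9).
Before assert 3*m >= 2*v: 3*m >= 2*v and (not (2*m > 17 or tab[0] > -3 or a[v] = 9))
Before d := 3*w + tab[d + 2] - 6: 3*m >= 2*v and (not (2*m > 17 or tab[0] > -3 or a[v] = 9))
Answer: WP = 3*m >= 2*v and (not (2*m > 17 or tab[0] > -3 or a[v] = 9))
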